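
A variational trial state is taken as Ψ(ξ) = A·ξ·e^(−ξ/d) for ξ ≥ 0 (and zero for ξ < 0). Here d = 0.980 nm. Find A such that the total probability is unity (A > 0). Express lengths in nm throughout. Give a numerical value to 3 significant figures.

Require ∫ |Ψ|² dξ = 1 over the whole domain.
With ∫₀^∞ ξ^2 e^(−αξ) dξ = 2!/α^3, the integral (without the A² prefactor) comes out to d^3/4.
Setting this equal to 1 gives A² = 1/(d^3/4).
Substituting d = 0.980 gives A² = 4.250, so A = 2.062.

A ≈ 2.06 nm^(-3/2)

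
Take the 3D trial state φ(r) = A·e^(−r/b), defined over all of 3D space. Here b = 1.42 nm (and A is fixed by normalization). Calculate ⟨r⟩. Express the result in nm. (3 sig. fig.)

⟨r⟩ ≈ 2.13 nm

⟨r⟩ = ∫ r |φ|² 4πr² dr over the full domain.
The ratio of the moment integral to the normalization integral gives ⟨r⟩ = 3·b/2.
Putting b = 1.42 gives 2.130.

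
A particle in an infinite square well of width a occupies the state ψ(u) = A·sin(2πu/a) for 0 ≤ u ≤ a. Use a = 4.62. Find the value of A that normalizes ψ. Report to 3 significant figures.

A ≈ 0.658

Require ∫ |ψ|² du = 1 over the whole domain.
With ∫₀^a sin²(nπu/a) du = a/2, ∫|ψ|² du = A²·(a/2).
So A² = (a/2)^(−1).
Plugging in a = 4.62 yields A = 0.6580.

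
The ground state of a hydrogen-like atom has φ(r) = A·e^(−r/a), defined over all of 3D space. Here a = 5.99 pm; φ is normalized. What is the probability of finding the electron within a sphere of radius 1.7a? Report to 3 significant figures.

P ≈ 0.660

Integrate the radial probability density 4πr²|φ|² over r ≤ 1.7a.
The full normalization integral is A²·[π·a^3] = 1, fixing A².
Substituting u = r/a, A², 4π and the length scale all cancel in the ratio: P = ∫_{0}^{1.7} u^2·e^(-2·u) du / ∫_{0}^{∞} u^2·e^(-2·u) du.
Using ∫ u^2·e^(-2·u) du = -(2·u^2 + 2·u + 1)·e^(-2·u)/4, the numerator is 1/4 - 509·e^(-17/5)/200 and the denominator is 1/4.
This evaluates to P = 0.6603.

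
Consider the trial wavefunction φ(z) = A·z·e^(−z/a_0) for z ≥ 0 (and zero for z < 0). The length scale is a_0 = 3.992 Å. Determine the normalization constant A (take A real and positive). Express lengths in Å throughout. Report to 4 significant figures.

A ≈ 0.2508 Å^(-3/2)

Normalization requires ∫|φ|² dz = 1, integrated from 0 to ∞.
The integral (without the A² prefactor) comes out to a_0^3/4.
So A² = (a_0^3/4)^(−1).
With a_0 = 3.992: A² = 0.062877 and A = 0.25075.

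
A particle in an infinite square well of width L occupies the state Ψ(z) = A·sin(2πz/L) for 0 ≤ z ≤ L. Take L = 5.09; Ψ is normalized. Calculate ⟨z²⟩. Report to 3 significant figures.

By definition ⟨z²⟩ = ∫ z^2 |Ψ(z)|² dz.
With ∫₀^L sin²(nπz/L) dz = L/2, the ratio of the moment integral to the normalization integral gives ⟨z²⟩ = -L^2/(8·π^2) + L^2/3.
With L = 5.09, ⟨z^2⟩ = 8.308.

⟨z^2⟩ ≈ 8.31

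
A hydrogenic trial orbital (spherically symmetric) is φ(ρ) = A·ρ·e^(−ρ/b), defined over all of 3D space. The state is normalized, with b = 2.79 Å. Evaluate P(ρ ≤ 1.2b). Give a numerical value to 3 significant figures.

P ≈ 0.0959

Integrate the radial probability density 4πρ²|φ|² over ρ ≤ 1.2b.
The full normalization integral is A²·[3·π·b^5] = 1, fixing A².
Substituting u = ρ/b, A², 4π and the length scale all cancel in the ratio: P = ∫_{0}^{1.2} u^4·e^(-2·u) du / ∫_{0}^{∞} u^4·e^(-2·u) du.
With ∫ u^4·e^(-2·u) du = -(u^4/2 + u^3 + 3·u^2/2 + 3·u/2 + 3/4)·e^(-2·u) + C, the region integral is ≈ 0.071901 and the full one is 3/4.
This evaluates to P = 0.09587.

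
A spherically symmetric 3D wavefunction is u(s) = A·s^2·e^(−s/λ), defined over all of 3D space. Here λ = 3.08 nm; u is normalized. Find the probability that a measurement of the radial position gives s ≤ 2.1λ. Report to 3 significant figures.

P = ∫ |u|² 4πs² ds over s ≤ 2.1λ.
Normalization gives A² = 1/(45·π·λ^7/2).
In terms of t = s/λ (A², 4π and the length scale all cancel between numerator and denominator), P = [∫_{0}^{2.1} t^6·e^(-2·t) dt] / [∫_{0}^{∞} t^6·e^(-2·t) dt].
An antiderivative of t^6·e^(-2·t) is -(4·t^6 + 12·t^5 + 30·t^4 + 60·t^3 + 90·t^2 + 90·t + 45)·e^(-2·t)/8; evaluating from 0 to 2.1 gives ≈ 0.74552, while the full integral is 45/8.
This evaluates to P = 0.1325.

P ≈ 0.133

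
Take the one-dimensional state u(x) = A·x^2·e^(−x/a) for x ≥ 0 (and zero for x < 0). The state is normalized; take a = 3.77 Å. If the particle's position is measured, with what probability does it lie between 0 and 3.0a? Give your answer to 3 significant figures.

|u|² is the probability density, so P = ∫_{0}^{3.0a} |u|² dx.
Since A² = 1/(3·a^5/4), this is the region integral divided by the full normalization integral.
Let t = x/a; then A² and the length scale cancel, so P = ∫_{0}^{3.0} t^4·e^(-2·t) dt ÷ ∫_{0}^{∞} t^4·e^(-2·t) dt.
With ∫ t^4·e^(-2·t) dt = -(t^4/2 + t^3 + 3·t^2/2 + 3·t/2 + 3/4)·e^(-2·t) + C, the region integral is 3/4 - 345·e^(-6)/4 and the full one is 3/4.
Taking the ratio, P = 0.7149.

P ≈ 0.715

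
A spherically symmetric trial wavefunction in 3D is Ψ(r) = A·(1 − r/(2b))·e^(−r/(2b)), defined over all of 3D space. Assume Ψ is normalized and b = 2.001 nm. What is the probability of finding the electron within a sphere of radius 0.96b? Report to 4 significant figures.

P = ∫ |Ψ|² 4πr² dr over r ≤ 0.96b.
A² is fixed by ∫₀^∞ 4πr²|Ψ|² dr = 1, i.e. A² = (8·π·b^3)^(−1).
Let u = r/b; then A², 4π and the length scale all cancel, so P = ∫_{0}^{0.96} u^2·(1 - u/2)^2·e^(-u) du ÷ ∫_{0}^{∞} u^2·(1 - u/2)^2·e^(-u) du.
An antiderivative of u^2·(1 - u/2)^2·e^(-u) is -(u^4/4 + u^2 + 2·u + 2)·e^(-u); evaluating from 0 to 0.96 gives ≈ 0.0648836, while the full integral is 2.
Taking the ratio yields P = 0.032442.

P ≈ 0.03244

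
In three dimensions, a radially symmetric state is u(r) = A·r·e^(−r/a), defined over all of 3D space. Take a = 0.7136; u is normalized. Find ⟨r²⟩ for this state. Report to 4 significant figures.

⟨r^2⟩ ≈ 3.819

By definition ⟨r²⟩ = ∫ r^2 |u(r)|² 4πr² dr.
Recall ∫₀^∞ r^m e^(−r/β) dr = m!·β^(m+1), since the A² factors cancel between numerator and denominator, ⟨r²⟩ = 15·a^2/2.
With a = 0.7136, ⟨r^2⟩ = 3.8192.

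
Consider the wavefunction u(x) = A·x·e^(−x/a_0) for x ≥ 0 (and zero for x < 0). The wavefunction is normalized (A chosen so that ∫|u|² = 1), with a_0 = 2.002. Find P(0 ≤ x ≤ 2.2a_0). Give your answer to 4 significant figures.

P ≈ 0.8149

|u|² is the probability density, so P = ∫_{0}^{2.2a_0} |u|² dx.
The normalization integral ∫|u|²dx over the whole domain equals a_0^3/4·A², and A² cancels in the ratio.
Substituting t = x/a_0, A² and the length scale cancel in the ratio: P = ∫_{0}^{2.2} t^2·e^(-2·t) dt / ∫_{0}^{∞} t^2·e^(-2·t) dt.
An antiderivative of t^2·e^(-2·t) is -(2·t^2 + 2·t + 1)·e^(-2·t)/4; evaluating from 0 to 2.2 gives 1/4 - 377·e^(-22/5)/100, while the full integral is 1/4.
Taking the ratio, P = 0.81486.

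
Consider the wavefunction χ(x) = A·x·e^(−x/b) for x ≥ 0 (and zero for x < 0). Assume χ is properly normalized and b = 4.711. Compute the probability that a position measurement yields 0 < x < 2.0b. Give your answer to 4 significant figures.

P ≈ 0.7619

The probability is P = ∫ |χ|² dx over [0, 2.0b].
The normalization integral ∫|χ|²dx over the whole domain equals b^3/4·A², and A² cancels in the ratio.
Let u = x/b; then A² and the length scale cancel, so P = ∫_{0}^{2.0} u^2·e^(-2·u) du ÷ ∫_{0}^{∞} u^2·e^(-2·u) du.
An antiderivative of u^2·e^(-2·u) is -(2·u^2 + 2·u + 1)·e^(-2·u)/4; evaluating from 0 to 2.0 gives 1/4 - 13·e^(-4)/4, while the full integral is 1/4.
The result is P = 0.76190.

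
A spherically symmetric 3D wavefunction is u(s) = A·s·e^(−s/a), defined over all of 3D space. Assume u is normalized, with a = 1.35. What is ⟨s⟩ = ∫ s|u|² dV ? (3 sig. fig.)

By definition ⟨s⟩ = ∫ s |u(s)|² 4πs² ds.
Recall ∫₀^∞ s^m e^(−s/β) ds = m!·β^(m+1), the ratio of the moment integral to the normalization integral gives ⟨s⟩ = 5·a/2.
Putting a = 1.35 gives 3.375.

⟨s⟩ ≈ 3.38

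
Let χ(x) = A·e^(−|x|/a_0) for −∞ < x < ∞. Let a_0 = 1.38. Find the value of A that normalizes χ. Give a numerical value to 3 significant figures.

A ≈ 0.851

We need A² ∫|f|² dx = 1, taking the integral from −∞ to ∞.
Recall ∫₀^∞ x^m e^(−x/β) dx = m!·β^(m+1), with χ = A·e^(−|x|/a_0), the integral evaluates to A²·[a_0].
Substituting a_0 = 1.38 gives A² = 0.7246, so A = 0.8513.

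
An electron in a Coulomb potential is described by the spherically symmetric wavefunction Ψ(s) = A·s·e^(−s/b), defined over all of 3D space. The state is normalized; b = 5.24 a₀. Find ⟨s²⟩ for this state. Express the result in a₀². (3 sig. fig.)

⟨s^2⟩ ≈ 206 a₀^2

⟨s²⟩ = ∫ s^2 |Ψ|² 4πs² ds over the full domain.
Evaluating both integrals, ⟨s²⟩ = 15·b^2/2.
With b = 5.24, ⟨s^2⟩ = 205.9.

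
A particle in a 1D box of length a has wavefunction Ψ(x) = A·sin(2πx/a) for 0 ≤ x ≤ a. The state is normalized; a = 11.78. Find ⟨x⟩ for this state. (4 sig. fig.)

⟨x⟩ ≈ 5.890

The expectation value is the |Ψ|²-weighted average of x: ∫ x|Ψ|² dx.
The ratio of the moment integral to the normalization integral gives ⟨x⟩ = a/2.
With a = 11.78, ⟨x⟩ = 5.8900.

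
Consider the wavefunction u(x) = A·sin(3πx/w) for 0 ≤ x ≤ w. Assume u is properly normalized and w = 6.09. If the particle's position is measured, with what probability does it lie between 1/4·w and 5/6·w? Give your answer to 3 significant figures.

|u|² is the probability density, so P = ∫_{1/4·w}^{5/6·w} |u|² dx.
With A² fixed by ∫|u|² = 1, i.e. A² = (w/2)^(−1), substitute and integrate.
Let t = x/w; then A² and the length scale cancel, so P = ∫_{1/4}^{5/6} sin(3·π·t)^2 dt ÷ ∫_{0}^{1} sin(3·π·t)^2 dt.
An antiderivative of sin(3·π·t)^2 is t/2 - sin(6·π·t)/(12·π); evaluating from 1/4 to 5/6 gives 7/24 - 1/(12·π), while the full integral is 1/2.
This works out to P = (-2 + 7·π)/(12·π).

P ≈ 0.530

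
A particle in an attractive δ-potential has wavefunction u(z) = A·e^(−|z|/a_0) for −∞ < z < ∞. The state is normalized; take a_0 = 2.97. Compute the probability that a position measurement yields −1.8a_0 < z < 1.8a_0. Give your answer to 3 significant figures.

P = ∫_{−1.8a_0}^{1.8a_0} |u(z)|² dz.
With A² fixed by ∫|u|² = 1, i.e. A² = (a_0)^(−1), substitute and integrate.
Both integrals are even about z = 0, so only the z ≥ 0 halves are needed (the factors of 2 cancel). Substituting t = z/a_0, A² and the length scale cancel in the ratio: P = ∫_{0}^{1.8} e^(-2·t) dt / ∫_{0}^{∞} e^(-2·t) dt.
An antiderivative of e^(-2·t) is -e^(-2·t)/2; evaluating from 0 to 1.8 gives 1/2 - e^(-18/5)/2, while the full integral is 1/2.
This works out to P = 0.9727.

P ≈ 0.973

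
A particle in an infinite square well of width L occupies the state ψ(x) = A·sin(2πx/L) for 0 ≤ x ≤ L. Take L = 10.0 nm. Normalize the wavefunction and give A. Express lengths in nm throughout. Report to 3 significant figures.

The normalization condition is ∫|ψ|² dx = 1 from 0 to L.
Using sin²θ = (1 − cos 2θ)/2, carrying out the integral gives A² · L/2.
Hence A² = 1/[L/2].
Plugging in L = 10.0 yields A = 0.4472.

A ≈ 0.447 nm^(-1/2)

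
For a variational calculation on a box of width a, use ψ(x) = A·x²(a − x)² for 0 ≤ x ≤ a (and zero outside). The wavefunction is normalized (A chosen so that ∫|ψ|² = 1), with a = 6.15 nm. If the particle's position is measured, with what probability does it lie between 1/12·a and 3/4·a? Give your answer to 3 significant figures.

P = ∫_{1/12·a}^{3/4·a} |ψ(x)|² dx.
Since A² = 1/(a^9/630), this is the region integral divided by the full normalization integral.
Substituting u = x/a, A² and the length scale cancel in the ratio: P = ∫_{1/12}^{3/4} u^4·(1 - u)^4 du / ∫_{0}^{1} u^4·(1 - u)^4 du.
With ∫ u^4·(1 - u)^4 du = u^5·(70·u^4 - 315·u^3 + 540·u^2 - 420·u + 126)/630 + C, the region integral is ≈ 0.0015090 and the full one is 1/630.
This works out to P = 0.9507.

P ≈ 0.951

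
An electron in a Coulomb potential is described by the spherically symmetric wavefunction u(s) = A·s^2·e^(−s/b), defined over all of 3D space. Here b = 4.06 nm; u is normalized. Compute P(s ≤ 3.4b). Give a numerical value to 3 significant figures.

P ≈ 0.520

With dV = 4πs²ds, the probability is ∫|u|² dV over s ≤ 3.4b.
A² is fixed by ∫₀^∞ 4πs²|u|² ds = 1, i.e. A² = (45·π·b^7/2)^(−1).
In terms of t = s/b (A², 4π and the length scale all cancel between numerator and denominator), P = [∫_{0}^{3.4} t^6·e^(-2·t) dt] / [∫_{0}^{∞} t^6·e^(-2·t) dt].
With ∫ t^6·e^(-2·t) dt = -(4·t^6 + 12·t^5 + 30·t^4 + 60·t^3 + 90·t^2 + 90·t + 45)·e^(-2·t)/8 + C, the region integral is ≈ 2.9255 and the full one is 45/8.
The region integral divided by the full integral gives P = 0.5201.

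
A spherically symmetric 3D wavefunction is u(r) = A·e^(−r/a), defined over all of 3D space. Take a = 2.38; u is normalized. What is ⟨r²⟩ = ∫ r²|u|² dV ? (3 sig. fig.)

⟨r^2⟩ ≈ 17.0

By definition ⟨r²⟩ = ∫ r^2 |u(r)|² 4πr² dr.
Since the A² factors cancel between numerator and denominator, ⟨r²⟩ = 3·a^2.
Putting a = 2.38 gives 16.99.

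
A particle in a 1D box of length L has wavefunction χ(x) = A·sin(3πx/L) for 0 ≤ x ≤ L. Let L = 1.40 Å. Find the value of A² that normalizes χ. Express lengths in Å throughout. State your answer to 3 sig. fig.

Require ∫ |χ|² dx = 1 over the whole domain.
Carrying out the integral gives A² · L/2.
Setting this equal to 1 gives A² = 1/(L/2).
With L = 1.40: A² = 1.429 and A = 1.195.

A^2 ≈ 1.43 Å^(-1)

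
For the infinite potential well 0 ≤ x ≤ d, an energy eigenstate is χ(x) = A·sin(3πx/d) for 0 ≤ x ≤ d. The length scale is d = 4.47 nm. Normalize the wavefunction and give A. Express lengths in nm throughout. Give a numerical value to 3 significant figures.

A ≈ 0.669 nm^(-1/2)

Normalization requires ∫|χ|² dx = 1, integrated from 0 to d.
Using sin²θ = (1 − cos 2θ)/2, with χ = A·sin(3πx/d), the integral evaluates to A²·[d/2].
Substituting d = 4.47 gives A² = 0.4474, so A = 0.6689.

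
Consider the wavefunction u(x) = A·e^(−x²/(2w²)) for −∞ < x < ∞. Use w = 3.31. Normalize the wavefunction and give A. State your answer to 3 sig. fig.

We need A² ∫|f|² dx = 1, taking the integral from −∞ to ∞.
With u = A·e^(−x²/(2w²)), the integral evaluates to A²·[√(π)·w].
Plugging in w = 3.31 yields A = 0.4129.

A ≈ 0.413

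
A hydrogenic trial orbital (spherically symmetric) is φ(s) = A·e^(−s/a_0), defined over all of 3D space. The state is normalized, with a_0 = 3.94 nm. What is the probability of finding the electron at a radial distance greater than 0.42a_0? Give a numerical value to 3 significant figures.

P ≈ 0.947

With dV = 4πs²ds, the probability is ∫|φ|² dV over s > 0.42a_0.
A² is fixed by ∫₀^∞ 4πs²|φ|² ds = 1, i.e. A² = (π·a_0^3)^(−1).
Substituting u = s/a_0, A², 4π and the length scale all cancel in the ratio: P = ∫_{0.42}^{∞} u^2·e^(-2·u) du / ∫_{0}^{∞} u^2·e^(-2·u) du.
An antiderivative of u^2·e^(-2·u) is -(2·u^2 + 2·u + 1)·e^(-2·u)/4; evaluating from 0.42 to ∞ gives 2741·e^(-21/25)/5000, while the full integral is 1/4.
Taking the ratio yields P = 0.9467.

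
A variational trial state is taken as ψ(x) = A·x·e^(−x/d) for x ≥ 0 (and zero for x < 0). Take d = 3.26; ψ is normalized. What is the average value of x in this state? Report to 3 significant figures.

⟨x⟩ ≈ 4.89

The expectation value is the |ψ|²-weighted average of x: ∫ x|ψ|² dx.
Since the A² factors cancel between numerator and denominator, ⟨x⟩ = 3·d/2.
With d = 3.26, ⟨x⟩ = 4.890.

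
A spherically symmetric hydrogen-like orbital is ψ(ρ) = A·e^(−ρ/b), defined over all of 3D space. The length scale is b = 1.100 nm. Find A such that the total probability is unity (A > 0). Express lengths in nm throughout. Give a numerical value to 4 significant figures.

A ≈ 0.4890 nm^(-3/2)

The normalization condition is ∫|ψ|² 4πρ² dρ = 1 from 0 to ∞.
Using ∫₀^∞ ρⁿ e^(−αρ) dρ = n!/αⁿ⁺¹, ∫|ψ|² 4πρ² dρ = A²·(π·b^3).
With b = 1.100: A² = 0.23915 and A = 0.48903.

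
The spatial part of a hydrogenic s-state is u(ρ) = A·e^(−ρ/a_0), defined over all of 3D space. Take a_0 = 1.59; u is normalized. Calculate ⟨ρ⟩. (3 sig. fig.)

The expectation value is the |u|²-weighted average of ρ: ∫ ρ|u|² 4πρ² dρ.
Since the A² factors cancel between numerator and denominator, ⟨ρ⟩ = 3·a_0/2.
With a_0 = 1.59, ⟨ρ⟩ = 2.385.

⟨ρ⟩ ≈ 2.39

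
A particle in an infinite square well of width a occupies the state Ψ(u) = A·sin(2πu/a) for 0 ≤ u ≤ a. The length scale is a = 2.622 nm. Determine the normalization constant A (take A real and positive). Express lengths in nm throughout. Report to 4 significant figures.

Require ∫ |Ψ|² du = 1 over the whole domain.
With ∫₀^a sin²(nπu/a) du = a/2, ∫|Ψ|² du = A²·(a/2).
With a = 2.622: A² = 0.76278 and A = 0.87337.

A ≈ 0.8734 nm^(-1/2)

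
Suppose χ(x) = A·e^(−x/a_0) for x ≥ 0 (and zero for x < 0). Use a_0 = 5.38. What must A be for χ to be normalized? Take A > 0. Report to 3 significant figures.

Require ∫ |χ|² dx = 1 over the whole domain.
Recall ∫₀^∞ x^m e^(−x/β) dx = m!·β^(m+1), carrying out the integral gives A² · a_0/2.
So A² = (a_0/2)^(−1).
Plugging in a_0 = 5.38 yields A = 0.6097.

A ≈ 0.610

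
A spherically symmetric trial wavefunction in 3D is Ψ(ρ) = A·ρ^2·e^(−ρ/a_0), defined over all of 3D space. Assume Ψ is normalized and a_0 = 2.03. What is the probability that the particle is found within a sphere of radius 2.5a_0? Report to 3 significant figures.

P ≈ 0.238

With dV = 4πρ²dρ, the probability is ∫|Ψ|² dV over ρ ≤ 2.5a_0.
Normalization gives A² = 1/(45·π·a_0^7/2).
Let u = ρ/a_0; then A², 4π and the length scale all cancel, so P = ∫_{0}^{2.5} u^6·e^(-2·u) du ÷ ∫_{0}^{∞} u^6·e^(-2·u) du.
Using ∫ u^6·e^(-2·u) du = -(4·u^6 + 12·u^5 + 30·u^4 + 60·u^3 + 90·u^2 + 90·u + 45)·e^(-2·u)/8, the numerator is ≈ 1.3377 and the denominator is 45/8.
The region integral divided by the full integral gives P = 0.2378.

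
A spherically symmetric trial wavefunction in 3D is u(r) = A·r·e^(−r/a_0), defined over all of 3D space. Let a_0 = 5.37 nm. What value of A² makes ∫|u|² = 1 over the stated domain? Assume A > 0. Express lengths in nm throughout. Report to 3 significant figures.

Normalization requires ∫|u|² 4πr² dr = 1, integrated from 0 to ∞.
With u = A·r·e^(−r/a_0), the integral evaluates to A²·[3·π·a_0^5].
Setting this equal to 1 gives A² = 1/(3·π·a_0^5).
Substituting a_0 = 5.37 gives A² = 0.00002376, so A = 0.004874.

A^2 ≈ 0.0000238 nm^(-5)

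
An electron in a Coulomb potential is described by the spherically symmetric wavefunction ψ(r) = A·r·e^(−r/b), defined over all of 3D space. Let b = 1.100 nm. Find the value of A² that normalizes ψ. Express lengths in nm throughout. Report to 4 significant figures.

A^2 ≈ 0.06588 nm^(-5)

We need A² ∫|f|² 4πr² dr = 1, taking the integral from 0 to ∞.
The angular integral contributes 4π, leaving ∫₀^∞ r²|ψ|² dr.
Carrying out the integral gives A² · 3·π·b^5.
Hence A² = 1/[3·π·b^5].
With b = 1.100: A² = 0.065882 and A = 0.25667.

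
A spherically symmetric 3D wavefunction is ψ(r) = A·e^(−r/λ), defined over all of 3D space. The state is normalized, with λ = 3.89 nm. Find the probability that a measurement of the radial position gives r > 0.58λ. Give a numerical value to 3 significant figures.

P = ∫ |ψ|² 4πr² dr over r > 0.58λ.
Normalization gives A² = 1/(π·λ^3).
In terms of u = r/λ (A², 4π and the length scale all cancel between numerator and denominator), P = [∫_{0.58}^{∞} u^2·e^(-2·u) du] / [∫_{0}^{∞} u^2·e^(-2·u) du].
An antiderivative of u^2·e^(-2·u) is -(2·u^2 + 2·u + 1)·e^(-2·u)/4; evaluating from 0.58 to ∞ gives 3541·e^(-29/25)/5000, while the full integral is 1/4.
Taking the ratio yields P = 0.8880.

P ≈ 0.888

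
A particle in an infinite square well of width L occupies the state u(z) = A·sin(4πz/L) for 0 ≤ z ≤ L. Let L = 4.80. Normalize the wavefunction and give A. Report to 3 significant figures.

A ≈ 0.645

Normalization requires ∫|u|² dz = 1, integrated from 0 to L.
Using sin²θ = (1 − cos 2θ)/2, carrying out the integral gives A² · L/2.
Hence A² = 1/[L/2].
Plugging in L = 4.80 yields A = 0.6455.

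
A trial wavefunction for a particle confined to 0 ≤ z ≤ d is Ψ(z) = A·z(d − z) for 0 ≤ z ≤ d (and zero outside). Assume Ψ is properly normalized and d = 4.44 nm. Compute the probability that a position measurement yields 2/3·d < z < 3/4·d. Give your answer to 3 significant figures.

P ≈ 0.106

|Ψ|² is the probability density, so P = ∫_{2/3·d}^{3/4·d} |Ψ|² dz.
Since A² = 1/(d^5/30), this is the region integral divided by the full normalization integral.
In terms of u = z/d (A² and the length scale cancel between numerator and denominator), P = [∫_{2/3}^{3/4} u^2·(1 - u)^2 du] / [∫_{0}^{1} u^2·(1 - u)^2 du].
An antiderivative of u^2·(1 - u)^2 is u^3·(6·u^2 - 15·u + 10)/30; evaluating from 2/3 to 3/4 gives ≈ 0.0035454, while the full integral is 1/30.
Evaluating gives P = 0.1064.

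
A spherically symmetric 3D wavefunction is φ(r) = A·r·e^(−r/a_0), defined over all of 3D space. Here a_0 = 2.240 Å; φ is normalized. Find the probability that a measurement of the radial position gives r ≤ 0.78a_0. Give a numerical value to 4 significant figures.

With dV = 4πr²dr, the probability is ∫|φ|² dV over r ≤ 0.78a_0.
Normalization gives A² = 1/(3·π·a_0^5).
Let u = r/a_0; then A², 4π and the length scale all cancel, so P = ∫_{0}^{0.78} u^4·e^(-2·u) du ÷ ∫_{0}^{∞} u^4·e^(-2·u) du.
Using ∫ u^4·e^(-2·u) du = -(u^4/2 + u^3 + 3·u^2/2 + 3·u/2 + 3/4)·e^(-2·u), the numerator is ≈ 0.0161571 and the denominator is 3/4.
The region integral divided by the full integral gives P = 0.021543.

P ≈ 0.02154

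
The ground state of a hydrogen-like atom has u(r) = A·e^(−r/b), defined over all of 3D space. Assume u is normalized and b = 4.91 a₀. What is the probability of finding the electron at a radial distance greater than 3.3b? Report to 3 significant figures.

P ≈ 0.0400

With dV = 4πr²dr, the probability is ∫|u|² dV over r > 3.3b.
The full normalization integral is A²·[π·b^3] = 1, fixing A².
Let t = r/b; then A², 4π and the length scale all cancel, so P = ∫_{3.3}^{∞} t^2·e^(-2·t) dt ÷ ∫_{0}^{∞} t^2·e^(-2·t) dt.
With ∫ t^2·e^(-2·t) dt = -(2·t^2 + 2·t + 1)·e^(-2·t)/4 + C, the region integral is 1469·e^(-33/5)/200 and the full one is 1/4.
Taking the ratio yields P = 0.03997.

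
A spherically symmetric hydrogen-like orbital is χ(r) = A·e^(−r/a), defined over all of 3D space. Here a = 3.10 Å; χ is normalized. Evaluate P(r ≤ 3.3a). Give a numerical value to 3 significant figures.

P ≈ 0.960

With dV = 4πr²dr, the probability is ∫|χ|² dV over r ≤ 3.3a.
A² is fixed by ∫₀^∞ 4πr²|χ|² dr = 1, i.e. A² = (π·a^3)^(−1).
Substituting u = r/a, A², 4π and the length scale all cancel in the ratio: P = ∫_{0}^{3.3} u^2·e^(-2·u) du / ∫_{0}^{∞} u^2·e^(-2·u) du.
An antiderivative of u^2·e^(-2·u) is -(2·u^2 + 2·u + 1)·e^(-2·u)/4; evaluating from 0 to 3.3 gives 1/4 - 1469·e^(-33/5)/200, while the full integral is 1/4.
This evaluates to P = 0.9600.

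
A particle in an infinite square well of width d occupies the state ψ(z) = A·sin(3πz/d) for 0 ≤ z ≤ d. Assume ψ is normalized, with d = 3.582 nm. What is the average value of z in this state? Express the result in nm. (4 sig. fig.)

⟨z⟩ ≈ 1.791 nm

⟨z⟩ = ∫ z |ψ|² dz over the full domain.
Evaluating both integrals, ⟨z⟩ = d/2.
Putting d = 3.582 gives 1.7910.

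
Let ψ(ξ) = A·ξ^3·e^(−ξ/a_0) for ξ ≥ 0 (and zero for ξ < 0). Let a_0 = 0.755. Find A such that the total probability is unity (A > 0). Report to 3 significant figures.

A ≈ 1.13

Normalization requires ∫|ψ|² dξ = 1, integrated from 0 to ∞.
Using ∫₀^∞ ξⁿ e^(−αξ) dξ = n!/αⁿ⁺¹, carrying out the integral gives A² · 45·a_0^7/8.
Hence A² = 1/[45·a_0^7/8].
Plugging in a_0 = 0.755 yields A = 1.128.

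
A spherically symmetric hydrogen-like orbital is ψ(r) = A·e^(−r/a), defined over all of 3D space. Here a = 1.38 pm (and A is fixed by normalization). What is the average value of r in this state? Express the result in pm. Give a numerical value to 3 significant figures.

⟨r⟩ ≈ 2.07 pm

⟨r⟩ = ∫ r |ψ|² 4πr² dr over the full domain.
With ∫₀^∞ r^3 e^(−αr) dr = 3!/α^4, the ratio of the moment integral to the normalization integral gives ⟨r⟩ = 3·a/2.
Putting a = 1.38 gives 2.070.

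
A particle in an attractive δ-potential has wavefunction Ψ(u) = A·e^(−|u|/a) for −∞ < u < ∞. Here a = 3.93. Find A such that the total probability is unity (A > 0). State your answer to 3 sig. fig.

A ≈ 0.504

Normalization requires ∫|Ψ|² du = 1, integrated from −∞ to ∞.
∫|Ψ|² du = A²·(a).
So A² = (a)^(−1).
Substituting a = 3.93 gives A² = 0.2545, so A = 0.5044.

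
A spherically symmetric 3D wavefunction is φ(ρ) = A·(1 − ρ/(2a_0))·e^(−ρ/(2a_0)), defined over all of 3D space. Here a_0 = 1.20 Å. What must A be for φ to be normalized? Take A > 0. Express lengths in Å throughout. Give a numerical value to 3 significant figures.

We need A² ∫|f|² 4πρ² dρ = 1, taking the integral from 0 to ∞.
(Spherical symmetry: dV = 4πρ² dρ.)
With ∫₀^∞ ρ^4 e^(−αρ) dρ = 4!/α^5, ∫|φ|² 4πρ² dρ = A²·(8·π·a_0^3).
So A² = (8·π·a_0^3)^(−1).
With a_0 = 1.20: A² = 0.02303 and A = 0.1517.

A ≈ 0.152 Å^(-3/2)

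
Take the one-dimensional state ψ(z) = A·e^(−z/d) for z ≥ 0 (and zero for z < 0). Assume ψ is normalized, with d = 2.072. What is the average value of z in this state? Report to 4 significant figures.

⟨z⟩ = ∫ z |ψ|² dz over the full domain.
Evaluating both integrals, ⟨z⟩ = d/2.
With d = 2.072, ⟨z⟩ = 1.0360.

⟨z⟩ ≈ 1.036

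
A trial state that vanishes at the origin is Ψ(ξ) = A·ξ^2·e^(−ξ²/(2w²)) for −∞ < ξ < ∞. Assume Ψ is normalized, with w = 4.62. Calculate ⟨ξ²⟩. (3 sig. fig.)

⟨ξ^2⟩ ≈ 53.4

The expectation value is the |Ψ|²-weighted average of ξ^2: ∫ ξ^2|Ψ|² dξ.
Since the A² factors cancel between numerator and denominator, ⟨ξ²⟩ = 5·w^2/2.
With w = 4.62, ⟨ξ^2⟩ = 53.36.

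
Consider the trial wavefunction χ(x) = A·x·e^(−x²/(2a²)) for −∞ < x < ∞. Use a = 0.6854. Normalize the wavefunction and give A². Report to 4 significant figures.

A^2 ≈ 3.504

Require ∫ |χ|² dx = 1 over the whole domain.
Carrying out the integral gives A² · √(π)·a^3/2.
Substituting a = 0.6854 gives A² = 3.5045, so A = 1.8720.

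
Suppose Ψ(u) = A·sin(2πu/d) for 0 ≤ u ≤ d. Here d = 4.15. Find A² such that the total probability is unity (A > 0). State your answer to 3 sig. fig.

A^2 ≈ 0.482

The normalization condition is ∫|Ψ|² du = 1 from 0 to d.
The integral (without the A² prefactor) comes out to d/2.
Hence A² = 1/[d/2].
Substituting d = 4.15 gives A² = 0.4819, so A = 0.6942.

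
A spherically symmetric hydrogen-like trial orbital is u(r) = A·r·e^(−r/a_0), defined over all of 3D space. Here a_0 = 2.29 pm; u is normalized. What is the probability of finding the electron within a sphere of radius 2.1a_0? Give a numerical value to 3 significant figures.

P ≈ 0.410

Integrate the radial probability density 4πr²|u|² over r ≤ 2.1a_0.
A² is fixed by ∫₀^∞ 4πr²|u|² dr = 1, i.e. A² = (3·π·a_0^5)^(−1).
Substituting t = r/a_0, A², 4π and the length scale all cancel in the ratio: P = ∫_{0}^{2.1} t^4·e^(-2·t) dt / ∫_{0}^{∞} t^4·e^(-2·t) dt.
With ∫ t^4·e^(-2·t) dt = -(t^4/2 + t^3 + 3·t^2/2 + 3·t/2 + 3/4)·e^(-2·t) + C, the region integral is ≈ 0.30763 and the full one is 3/4.
This evaluates to P = 0.4102.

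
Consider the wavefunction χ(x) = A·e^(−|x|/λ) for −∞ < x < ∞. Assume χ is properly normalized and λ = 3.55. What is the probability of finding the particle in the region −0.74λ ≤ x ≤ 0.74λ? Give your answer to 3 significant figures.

P ≈ 0.772

P = ∫_{−0.74λ}^{0.74λ} |χ(x)|² dx.
Since A² = 1/(λ), this is the region integral divided by the full normalization integral.
Both integrals are even about x = 0, so only the x ≥ 0 halves are needed (the factors of 2 cancel). Substituting u = x/λ, A² and the length scale cancel in the ratio: P = ∫_{0}^{0.74} e^(-2·u) du / ∫_{0}^{∞} e^(-2·u) du.
Using ∫ e^(-2·u) du = -e^(-2·u)/2, the numerator is 1/2 - e^(-37/25)/2 and the denominator is 1/2.
The result is P = 0.7724.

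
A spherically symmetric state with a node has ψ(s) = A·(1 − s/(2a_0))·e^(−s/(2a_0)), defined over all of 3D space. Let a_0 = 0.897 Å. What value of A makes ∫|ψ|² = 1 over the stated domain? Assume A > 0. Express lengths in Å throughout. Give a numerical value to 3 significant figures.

A ≈ 0.235 Å^(-3/2)

We need A² ∫|f|² 4πs² ds = 1, taking the integral from 0 to ∞.
(Spherical symmetry: dV = 4πs² ds.)
With ψ = A·(1 − s/(2a_0))·e^(−s/(2a_0)), the integral evaluates to A²·[8·π·a_0^3].
Hence A² = 1/[8·π·a_0^3].
With a_0 = 0.897: A² = 0.05513 and A = 0.2348.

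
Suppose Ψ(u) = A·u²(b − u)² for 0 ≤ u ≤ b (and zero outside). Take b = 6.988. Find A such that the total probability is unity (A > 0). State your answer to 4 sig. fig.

Require ∫ |Ψ|² du = 1 over the whole domain.
Expanding the polynomial and integrating term by term, ∫|Ψ|² du = A²·(b^9/630).
Hence A² = 1/[b^9/630].
Plugging in b = 6.988 yields A = 0.0039818.

A ≈ 0.003982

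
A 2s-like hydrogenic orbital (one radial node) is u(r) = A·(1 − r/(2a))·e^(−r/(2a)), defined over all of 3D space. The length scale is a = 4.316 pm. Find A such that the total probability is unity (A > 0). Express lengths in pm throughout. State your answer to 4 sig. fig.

Require ∫ |u|² 4πr² dr = 1 over the whole domain.
The angular integral contributes 4π, leaving ∫₀^∞ r²|u|² dr.
With ∫₀^∞ r^4 e^(−αr) dr = 4!/α^5, the integral (without the A² prefactor) comes out to 8·π·a^3.
Plugging in a = 4.316 yields A = 0.022246.

A ≈ 0.02225 pm^(-3/2)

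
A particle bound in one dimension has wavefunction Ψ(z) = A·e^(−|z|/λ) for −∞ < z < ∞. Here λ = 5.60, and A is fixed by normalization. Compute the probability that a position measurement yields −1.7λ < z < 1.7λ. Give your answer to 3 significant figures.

P ≈ 0.967

P = ∫_{−1.7λ}^{1.7λ} |Ψ(z)|² dz.
With A² fixed by ∫|Ψ|² = 1, i.e. A² = (λ)^(−1), substitute and integrate.
By symmetry take twice the z ≥ 0 contribution in numerator and denominator; the 2's cancel. In terms of u = z/λ (A² and the length scale cancel between numerator and denominator), P = [∫_{0}^{1.7} e^(-2·u) du] / [∫_{0}^{∞} e^(-2·u) du].
Using ∫ e^(-2·u) du = -e^(-2·u)/2, the numerator is 1/2 - e^(-17/5)/2 and the denominator is 1/2.
Taking the ratio, P = 0.9666.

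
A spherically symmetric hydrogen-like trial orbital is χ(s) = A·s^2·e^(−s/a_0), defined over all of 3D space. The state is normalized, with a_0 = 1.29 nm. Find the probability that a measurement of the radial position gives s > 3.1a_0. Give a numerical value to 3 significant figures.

P ≈ 0.574

Integrate the radial probability density 4πs²|χ|² over s > 3.1a_0.
Normalization gives A² = 1/(45·π·a_0^7/2).
Substituting u = s/a_0, A², 4π and the length scale all cancel in the ratio: P = ∫_{3.1}^{∞} u^6·e^(-2·u) du / ∫_{0}^{∞} u^6·e^(-2·u) du.
Using ∫ u^6·e^(-2·u) du = -(4·u^6 + 12·u^5 + 30·u^4 + 60·u^3 + 90·u^2 + 90·u + 45)·e^(-2·u)/8, the numerator is ≈ 3.2299 and the denominator is 45/8.
Taking the ratio yields P = 0.5742.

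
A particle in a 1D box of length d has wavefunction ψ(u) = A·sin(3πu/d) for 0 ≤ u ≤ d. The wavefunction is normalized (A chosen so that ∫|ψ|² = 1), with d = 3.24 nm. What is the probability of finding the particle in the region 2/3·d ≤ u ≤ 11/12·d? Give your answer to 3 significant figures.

P ≈ 0.303

P = ∫_{2/3·d}^{11/12·d} |ψ(u)|² du.
The normalization integral ∫|ψ|²du over the whole domain equals d/2·A², and A² cancels in the ratio.
Let t = u/d; then A² and the length scale cancel, so P = ∫_{2/3}^{11/12} sin(3·π·t)^2 dt ÷ ∫_{0}^{1} sin(3·π·t)^2 dt.
Using ∫ sin(3·π·t)^2 dt = t/2 - sin(6·π·t)/(12·π), the numerator is 1/(12·π) + 1/8 and the denominator is 1/2.
This works out to P = (2 + 3·π)/(12·π).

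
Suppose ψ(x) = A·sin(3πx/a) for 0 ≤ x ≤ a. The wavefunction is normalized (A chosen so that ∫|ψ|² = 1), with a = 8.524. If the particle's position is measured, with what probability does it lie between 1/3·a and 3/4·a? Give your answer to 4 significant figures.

|ψ|² is the probability density, so P = ∫_{1/3·a}^{3/4·a} |ψ|² dx.
With A² fixed by ∫|ψ|² = 1, i.e. A² = (a/2)^(−1), substitute and integrate.
Let u = x/a; then A² and the length scale cancel, so P = ∫_{1/3}^{3/4} sin(3·π·u)^2 du ÷ ∫_{0}^{1} sin(3·π·u)^2 du.
With ∫ sin(3·π·u)^2 du = u/2 - sin(6·π·u)/(12·π) + C, the region integral is 5/24 - 1/(12·π) and the full one is 1/2.
The result is P = (-2 + 5·π)/(12·π).

P ≈ 0.3636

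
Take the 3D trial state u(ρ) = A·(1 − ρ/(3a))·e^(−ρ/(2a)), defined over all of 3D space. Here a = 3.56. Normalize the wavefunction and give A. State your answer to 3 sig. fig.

A ≈ 0.0514

We need A² ∫|f|² 4πρ² dρ = 1, taking the integral from 0 to ∞.
In 3D with spherical symmetry the volume element is 4πρ² dρ.
Using ∫₀^∞ ρⁿ e^(−αρ) dρ = n!/αⁿ⁺¹, carrying out the integral gives A² · 8·π·a^3/3.
Plugging in a = 3.56 yields A = 0.05144.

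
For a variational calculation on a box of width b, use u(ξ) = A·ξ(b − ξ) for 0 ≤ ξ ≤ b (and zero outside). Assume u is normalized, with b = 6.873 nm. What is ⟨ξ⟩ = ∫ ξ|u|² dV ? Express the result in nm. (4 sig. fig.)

By definition ⟨ξ⟩ = ∫ ξ |u(ξ)|² dξ.
Expanding the polynomial and integrating term by term, the ratio of the moment integral to the normalization integral gives ⟨ξ⟩ = b/2.
With b = 6.873, ⟨ξ⟩ = 3.4365.

⟨ξ⟩ ≈ 3.437 nm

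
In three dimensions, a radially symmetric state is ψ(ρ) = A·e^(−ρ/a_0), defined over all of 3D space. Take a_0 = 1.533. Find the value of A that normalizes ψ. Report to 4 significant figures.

Normalization requires ∫|ψ|² 4πρ² dρ = 1, integrated from 0 to ∞.
With ∫₀^∞ ρ^2 e^(−αρ) dρ = 2!/α^3, carrying out the integral gives A² · π·a_0^3.
So A² = (π·a_0^3)^(−1).
With a_0 = 1.533: A² = 0.088353 and A = 0.29724.

A ≈ 0.2972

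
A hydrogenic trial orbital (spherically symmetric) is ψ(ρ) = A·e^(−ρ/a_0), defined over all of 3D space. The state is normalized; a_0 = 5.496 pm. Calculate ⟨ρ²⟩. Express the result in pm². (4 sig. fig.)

By definition ⟨ρ²⟩ = ∫ ρ^2 |ψ(ρ)|² 4πρ² dρ.
Using ∫₀^∞ ρⁿ e^(−αρ) dρ = n!/αⁿ⁺¹, the ratio of the moment integral to the normalization integral gives ⟨ρ²⟩ = 3·a_0^2.
With a_0 = 5.496, ⟨ρ^2⟩ = 90.618.

⟨ρ^2⟩ ≈ 90.62 pm^2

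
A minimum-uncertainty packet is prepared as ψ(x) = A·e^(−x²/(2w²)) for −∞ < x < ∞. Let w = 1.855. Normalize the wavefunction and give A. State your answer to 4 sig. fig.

A ≈ 0.5515

Normalization requires ∫|ψ|² dx = 1, integrated from −∞ to ∞.
With ∫_{−∞}^{∞} x^(2m) e^(−αx²) dx = (2m−1)!!·√π / (2^m α^(m+1/2)), ∫|ψ|² dx = A²·(√(π)·w).
Hence A² = 1/[√(π)·w].
Plugging in w = 1.855 yields A = 0.55149.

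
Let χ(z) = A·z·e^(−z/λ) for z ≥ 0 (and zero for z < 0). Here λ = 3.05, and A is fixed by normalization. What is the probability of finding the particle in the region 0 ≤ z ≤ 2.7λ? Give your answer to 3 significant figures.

P = ∫_{0}^{2.7λ} |χ(z)|² dz.
The normalization integral ∫|χ|²dz over the whole domain equals λ^3/4·A², and A² cancels in the ratio.
In terms of u = z/λ (A² and the length scale cancel between numerator and denominator), P = [∫_{0}^{2.7} u^2·e^(-2·u) du] / [∫_{0}^{∞} u^2·e^(-2·u) du].
With ∫ u^2·e^(-2·u) du = -(2·u^2 + 2·u + 1)·e^(-2·u)/4 + C, the region integral is 1/4 - 1049·e^(-27/5)/200 and the full one is 1/4.
This works out to P = 0.9052.

P ≈ 0.905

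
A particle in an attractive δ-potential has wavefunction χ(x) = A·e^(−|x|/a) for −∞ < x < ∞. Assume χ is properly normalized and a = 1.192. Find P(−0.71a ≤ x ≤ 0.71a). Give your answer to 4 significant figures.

P ≈ 0.7583

|χ|² is the probability density, so P = ∫_{−0.71a}^{0.71a} |χ|² dx.
Since A² = 1/(a), this is the region integral divided by the full normalization integral.
By symmetry take twice the x ≥ 0 contribution in numerator and denominator; the 2's cancel. In terms of u = x/a (A² and the length scale cancel between numerator and denominator), P = [∫_{0}^{0.71} e^(-2·u) du] / [∫_{0}^{∞} e^(-2·u) du].
Using ∫ e^(-2·u) du = -e^(-2·u)/2, the numerator is 1/2 - e^(-71/50)/2 and the denominator is 1/2.
This works out to P = 0.75829.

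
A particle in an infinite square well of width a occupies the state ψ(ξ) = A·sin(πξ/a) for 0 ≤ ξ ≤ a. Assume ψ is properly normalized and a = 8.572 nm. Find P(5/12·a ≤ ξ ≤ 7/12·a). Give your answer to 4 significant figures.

P = ∫_{5/12·a}^{7/12·a} |ψ(ξ)|² dξ.
The normalization integral ∫|ψ|²dξ over the whole domain equals a/2·A², and A² cancels in the ratio.
Substituting u = ξ/a, A² and the length scale cancel in the ratio: P = ∫_{5/12}^{7/12} sin(π·u)^2 du / ∫_{0}^{1} sin(π·u)^2 du.
Using ∫ sin(π·u)^2 du = u/2 - sin(2·π·u)/(4·π), the numerator is 1/(4·π) + 1/12 and the denominator is 1/2.
This works out to P = (3 + π)/(6·π).

P ≈ 0.3258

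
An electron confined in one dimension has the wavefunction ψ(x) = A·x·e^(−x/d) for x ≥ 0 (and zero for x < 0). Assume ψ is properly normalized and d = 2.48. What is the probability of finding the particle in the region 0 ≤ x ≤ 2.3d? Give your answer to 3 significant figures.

|ψ|² is the probability density, so P = ∫_{0}^{2.3d} |ψ|² dx.
Since A² = 1/(d^3/4), this is the region integral divided by the full normalization integral.
Substituting u = x/d, A² and the length scale cancel in the ratio: P = ∫_{0}^{2.3} u^2·e^(-2·u) du / ∫_{0}^{∞} u^2·e^(-2·u) du.
An antiderivative of u^2·e^(-2·u) is -(2·u^2 + 2·u + 1)·e^(-2·u)/4; evaluating from 0 to 2.3 gives 1/4 - 809·e^(-23/5)/200, while the full integral is 1/4.
Evaluating gives P = 0.8374.

P ≈ 0.837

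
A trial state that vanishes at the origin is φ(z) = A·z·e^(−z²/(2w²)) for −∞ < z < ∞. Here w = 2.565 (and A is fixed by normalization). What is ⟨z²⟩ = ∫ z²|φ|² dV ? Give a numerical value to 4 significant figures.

⟨z²⟩ = ∫ z^2 |φ|² dz over the full domain.
The ratio of the moment integral to the normalization integral gives ⟨z²⟩ = 3·w^2/2.
With w = 2.565, ⟨z^2⟩ = 9.8688.

⟨z^2⟩ ≈ 9.869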